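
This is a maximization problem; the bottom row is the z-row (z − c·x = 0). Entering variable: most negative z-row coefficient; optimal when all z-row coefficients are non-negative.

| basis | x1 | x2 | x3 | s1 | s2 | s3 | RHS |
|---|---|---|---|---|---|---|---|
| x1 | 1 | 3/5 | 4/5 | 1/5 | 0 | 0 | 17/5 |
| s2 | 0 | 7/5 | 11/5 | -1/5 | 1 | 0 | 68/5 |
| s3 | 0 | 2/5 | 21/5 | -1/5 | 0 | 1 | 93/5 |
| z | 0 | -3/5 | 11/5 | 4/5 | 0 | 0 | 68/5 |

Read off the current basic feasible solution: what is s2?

s2 is basic (row 2); its value is the RHS of that row, 68/5.

68/5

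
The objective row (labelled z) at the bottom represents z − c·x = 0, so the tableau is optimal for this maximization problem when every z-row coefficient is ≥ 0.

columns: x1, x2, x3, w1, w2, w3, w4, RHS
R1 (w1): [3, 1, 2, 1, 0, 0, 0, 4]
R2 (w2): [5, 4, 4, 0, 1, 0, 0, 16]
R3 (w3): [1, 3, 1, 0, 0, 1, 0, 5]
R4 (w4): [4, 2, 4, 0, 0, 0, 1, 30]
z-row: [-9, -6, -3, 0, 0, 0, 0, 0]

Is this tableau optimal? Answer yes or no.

no

The z-row has a negative entry -9 in column x1, so it is not optimal.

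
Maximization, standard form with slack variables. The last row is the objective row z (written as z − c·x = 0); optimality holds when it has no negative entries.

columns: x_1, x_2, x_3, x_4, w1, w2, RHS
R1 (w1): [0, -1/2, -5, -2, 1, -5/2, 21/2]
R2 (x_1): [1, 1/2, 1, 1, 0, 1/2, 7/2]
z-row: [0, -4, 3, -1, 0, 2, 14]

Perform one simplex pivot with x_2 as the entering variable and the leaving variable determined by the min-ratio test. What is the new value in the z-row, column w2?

Ratio test on column x_2 — row 1: entry -1/2 ≤ 0; row 2: (7/2)/(1/2) = 7. Minimum is 7 at row 2 (x_1 leaves); pivot element 1/2.
Divide row 2 by 1/2; eliminate column x_2 from the other rows.
z-row update in column w2: 2 − (-4)·1 = 6.

6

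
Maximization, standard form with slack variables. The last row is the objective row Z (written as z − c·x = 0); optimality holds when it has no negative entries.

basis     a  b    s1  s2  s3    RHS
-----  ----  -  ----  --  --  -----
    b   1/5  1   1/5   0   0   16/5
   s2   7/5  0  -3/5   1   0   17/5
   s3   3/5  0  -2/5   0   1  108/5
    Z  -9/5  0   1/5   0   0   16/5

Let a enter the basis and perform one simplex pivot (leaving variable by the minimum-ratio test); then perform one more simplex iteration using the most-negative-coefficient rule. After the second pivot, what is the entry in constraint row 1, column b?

Ratio test on column a — row 1: (16/5)/(1/5) = 16; row 2: (17/5)/(7/5) = 17/7; row 3: (108/5)/(3/5) = 36. Minimum is 17/7 at row 2 (s2 leaves); pivot element 7/5.
Divide row 2 by 7/5; eliminate column a from the other rows.
Second iteration: most negative Z-row entry is -4/7 in column s1, so s1 enters.
Ratio test on column s1 — row 1: (19/7)/(2/7) = 19/2; row 2: entry -3/7 ≤ 0; row 3: entry -1/7 ≤ 0. Minimum is 19/2 at row 1 (b leaves); pivot element 2/7.
Divide row 1 by 2/7; eliminate column s1 from the other rows.
After both pivots, the entry at constraint row 1, column b is 7/2.

7/2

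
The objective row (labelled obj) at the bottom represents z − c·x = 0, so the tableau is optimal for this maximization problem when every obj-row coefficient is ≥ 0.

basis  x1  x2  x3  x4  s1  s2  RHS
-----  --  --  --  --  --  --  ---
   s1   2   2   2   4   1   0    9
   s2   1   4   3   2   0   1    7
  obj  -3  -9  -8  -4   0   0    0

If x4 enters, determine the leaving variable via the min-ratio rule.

Column x4 entries and ratios — s1: 9/4 = 9/4; s2: 7/2 = 7/2.
Smallest ratio is 9/4 in the row of s1, so s1 leaves.

s1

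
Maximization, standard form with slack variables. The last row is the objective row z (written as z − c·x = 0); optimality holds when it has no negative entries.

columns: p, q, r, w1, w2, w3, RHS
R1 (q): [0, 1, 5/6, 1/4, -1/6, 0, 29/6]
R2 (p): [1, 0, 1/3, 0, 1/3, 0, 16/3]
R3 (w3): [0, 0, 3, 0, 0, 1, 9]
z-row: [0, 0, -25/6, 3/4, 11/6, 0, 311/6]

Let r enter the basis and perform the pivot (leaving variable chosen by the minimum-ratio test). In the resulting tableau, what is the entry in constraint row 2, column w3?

-1/9

Ratio test on column r — row 1: (29/6)/(5/6) = 29/5; row 2: (16/3)/(1/3) = 16; row 3: 9/3 = 3. Minimum is 3 at row 3 (w3 leaves); pivot element 3.
Divide row 3 by 3; eliminate column r from the other rows.
Row 2 update in column w3: 0 − (1/3)·(1/3) = -1/9.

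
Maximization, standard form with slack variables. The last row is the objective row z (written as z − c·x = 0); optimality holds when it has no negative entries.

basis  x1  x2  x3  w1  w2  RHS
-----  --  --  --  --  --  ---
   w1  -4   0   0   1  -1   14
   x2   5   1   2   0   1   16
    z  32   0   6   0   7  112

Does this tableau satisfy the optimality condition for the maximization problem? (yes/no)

Every z-row coefficient is ≥ 0, so the tableau is optimal.

yes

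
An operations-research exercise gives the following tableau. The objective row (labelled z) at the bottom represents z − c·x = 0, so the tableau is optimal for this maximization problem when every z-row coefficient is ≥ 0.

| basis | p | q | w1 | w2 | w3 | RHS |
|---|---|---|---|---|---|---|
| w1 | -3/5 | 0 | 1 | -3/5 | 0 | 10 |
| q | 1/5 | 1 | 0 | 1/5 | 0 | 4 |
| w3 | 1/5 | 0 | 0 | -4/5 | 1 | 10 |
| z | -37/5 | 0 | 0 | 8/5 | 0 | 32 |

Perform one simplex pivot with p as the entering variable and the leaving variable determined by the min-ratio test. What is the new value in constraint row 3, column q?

Ratio test on column p — row 1: entry -3/5 ≤ 0; row 2: 4/(1/5) = 20; row 3: 10/(1/5) = 50. Minimum is 20 at row 2 (q leaves); pivot element 1/5.
Divide row 2 by 1/5; eliminate column p from the other rows.
Row 3 update in column q: 0 − (1/5)·5 = -1.

-1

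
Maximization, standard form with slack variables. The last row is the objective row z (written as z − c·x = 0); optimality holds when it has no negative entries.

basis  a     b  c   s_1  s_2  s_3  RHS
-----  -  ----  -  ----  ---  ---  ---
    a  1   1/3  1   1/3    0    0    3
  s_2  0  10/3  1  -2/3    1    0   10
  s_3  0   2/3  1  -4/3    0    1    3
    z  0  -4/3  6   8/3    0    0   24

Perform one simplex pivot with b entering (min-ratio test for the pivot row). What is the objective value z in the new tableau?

Ratio test on column b — row 1: 3/(1/3) = 9; row 2: 10/(10/3) = 3; row 3: 3/(2/3) = 9/2. Minimum is 3 at row 2 (s_2 leaves); pivot element 10/3.
Pivot on row 2; the z-row RHS becomes 24 − (-4/3)·3 = 28.

28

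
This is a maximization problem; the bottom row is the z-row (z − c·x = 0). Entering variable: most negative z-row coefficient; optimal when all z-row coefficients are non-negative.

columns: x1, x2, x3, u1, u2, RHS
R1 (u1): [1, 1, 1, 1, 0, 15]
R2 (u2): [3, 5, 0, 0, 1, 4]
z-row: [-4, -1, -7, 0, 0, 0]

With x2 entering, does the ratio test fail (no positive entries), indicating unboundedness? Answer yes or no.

Column x2 has positive entries in row(s) 1, 2, so the ratio test bounds it — not unbounded.

no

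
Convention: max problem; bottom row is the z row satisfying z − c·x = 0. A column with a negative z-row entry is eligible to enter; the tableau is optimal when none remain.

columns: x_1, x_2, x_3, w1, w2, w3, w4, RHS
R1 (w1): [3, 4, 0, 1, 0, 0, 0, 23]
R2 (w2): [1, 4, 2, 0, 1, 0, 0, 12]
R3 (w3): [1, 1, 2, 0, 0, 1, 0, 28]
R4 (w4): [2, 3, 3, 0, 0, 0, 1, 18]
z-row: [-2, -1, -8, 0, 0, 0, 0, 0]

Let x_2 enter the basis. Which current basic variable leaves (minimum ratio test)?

Column x_2 entries and ratios — w1: 23/4 = 23/4; w2: 12/4 = 3; w3: 28/1 = 28; w4: 18/3 = 6.
Smallest ratio is 3 in the row of w2, so w2 leaves.

w2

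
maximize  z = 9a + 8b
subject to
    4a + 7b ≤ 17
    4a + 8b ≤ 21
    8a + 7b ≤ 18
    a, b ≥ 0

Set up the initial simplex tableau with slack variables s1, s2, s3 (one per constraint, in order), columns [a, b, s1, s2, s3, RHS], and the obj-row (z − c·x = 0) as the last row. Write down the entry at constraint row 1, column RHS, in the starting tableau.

17

The RHS of constraint 1 is b_1 = 17.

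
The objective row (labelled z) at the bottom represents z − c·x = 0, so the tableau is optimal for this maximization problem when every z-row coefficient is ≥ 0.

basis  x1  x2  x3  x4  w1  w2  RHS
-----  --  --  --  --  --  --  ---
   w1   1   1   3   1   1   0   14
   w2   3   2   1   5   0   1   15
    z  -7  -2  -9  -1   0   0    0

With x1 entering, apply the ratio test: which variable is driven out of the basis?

Column x1 entries and ratios — w1: 14/1 = 14; w2: 15/3 = 5.
Smallest ratio is 5 in the row of w2, so w2 leaves.

w2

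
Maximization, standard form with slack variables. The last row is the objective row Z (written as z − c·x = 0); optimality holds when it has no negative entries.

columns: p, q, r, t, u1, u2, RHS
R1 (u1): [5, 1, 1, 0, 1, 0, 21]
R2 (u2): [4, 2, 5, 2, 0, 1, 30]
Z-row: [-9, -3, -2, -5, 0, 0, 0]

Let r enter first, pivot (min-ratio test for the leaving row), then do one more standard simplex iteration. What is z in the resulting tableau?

Ratio test on column r — row 1: 21/1 = 21; row 2: 30/5 = 6. Minimum is 6 at row 2 (u2 leaves); pivot element 5.
Pivot on row 2; the Z-row RHS becomes 0 − (-2)·6 = 12.
Next entering variable (most negative Z-row entry -37/5): p.
Ratio test on column p — row 1: 15/(21/5) = 25/7; row 2: 6/(4/5) = 15/2. Minimum is 25/7 at row 1 (u1 leaves); pivot element 21/5.
After the second pivot the Z-row RHS is 12 − (-37/5)·(25/7) = 269/7.

269/7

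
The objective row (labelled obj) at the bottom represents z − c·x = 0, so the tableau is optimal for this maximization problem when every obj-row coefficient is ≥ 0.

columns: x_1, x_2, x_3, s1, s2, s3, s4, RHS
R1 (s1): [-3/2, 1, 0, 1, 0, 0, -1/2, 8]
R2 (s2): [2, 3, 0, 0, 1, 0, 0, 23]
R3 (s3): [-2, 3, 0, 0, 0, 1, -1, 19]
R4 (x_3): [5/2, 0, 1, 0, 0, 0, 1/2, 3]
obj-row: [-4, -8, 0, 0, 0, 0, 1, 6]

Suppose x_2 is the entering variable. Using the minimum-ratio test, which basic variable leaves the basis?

Column x_2 entries and ratios — s1: 8/1 = 8; s2: 23/3 = 23/3; s3: 19/3 = 19/3; x_3: 0 ≤ 0, skip.
Smallest ratio is 19/3 in the row of s3, so s3 leaves.

s3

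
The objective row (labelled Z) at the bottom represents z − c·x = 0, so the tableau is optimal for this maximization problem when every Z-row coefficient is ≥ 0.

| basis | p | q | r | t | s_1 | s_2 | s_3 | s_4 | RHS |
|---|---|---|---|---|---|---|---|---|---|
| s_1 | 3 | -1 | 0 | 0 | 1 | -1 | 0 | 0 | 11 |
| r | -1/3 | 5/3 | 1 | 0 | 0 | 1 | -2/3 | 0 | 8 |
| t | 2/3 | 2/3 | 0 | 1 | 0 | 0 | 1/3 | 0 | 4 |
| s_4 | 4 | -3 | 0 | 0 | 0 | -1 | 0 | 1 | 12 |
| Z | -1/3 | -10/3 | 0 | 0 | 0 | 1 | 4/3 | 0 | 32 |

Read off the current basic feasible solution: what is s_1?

11

s_1 is basic (row 1); its value is the RHS of that row, 11.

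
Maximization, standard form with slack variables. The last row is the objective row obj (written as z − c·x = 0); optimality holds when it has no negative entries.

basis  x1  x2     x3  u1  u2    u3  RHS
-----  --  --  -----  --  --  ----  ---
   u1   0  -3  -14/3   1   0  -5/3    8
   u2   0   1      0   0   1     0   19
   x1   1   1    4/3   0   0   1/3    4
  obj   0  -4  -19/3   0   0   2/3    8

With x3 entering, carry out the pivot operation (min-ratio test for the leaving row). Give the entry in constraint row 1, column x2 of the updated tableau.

Ratio test on column x3 — row 1: entry -14/3 ≤ 0; row 2: entry 0 ≤ 0; row 3: 4/(4/3) = 3. Minimum is 3 at row 3 (x1 leaves); pivot element 4/3.
Divide row 3 by 4/3; eliminate column x3 from the other rows.
Row 1 update in column x2: -3 − (-14/3)·(3/4) = 1/2.

1/2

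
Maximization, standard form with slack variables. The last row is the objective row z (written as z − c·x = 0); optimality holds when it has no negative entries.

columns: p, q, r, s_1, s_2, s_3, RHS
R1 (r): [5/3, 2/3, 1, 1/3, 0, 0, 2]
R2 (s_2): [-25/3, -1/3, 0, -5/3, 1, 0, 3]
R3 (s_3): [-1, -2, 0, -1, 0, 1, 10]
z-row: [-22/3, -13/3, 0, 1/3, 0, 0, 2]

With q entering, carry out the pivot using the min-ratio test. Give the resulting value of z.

15

Ratio test on column q — row 1: 2/(2/3) = 3; row 2: entry -1/3 ≤ 0; row 3: entry -2 ≤ 0. Minimum is 3 at row 1 (r leaves); pivot element 2/3.
Pivot on row 1; the z-row RHS becomes 2 − (-13/3)·3 = 15.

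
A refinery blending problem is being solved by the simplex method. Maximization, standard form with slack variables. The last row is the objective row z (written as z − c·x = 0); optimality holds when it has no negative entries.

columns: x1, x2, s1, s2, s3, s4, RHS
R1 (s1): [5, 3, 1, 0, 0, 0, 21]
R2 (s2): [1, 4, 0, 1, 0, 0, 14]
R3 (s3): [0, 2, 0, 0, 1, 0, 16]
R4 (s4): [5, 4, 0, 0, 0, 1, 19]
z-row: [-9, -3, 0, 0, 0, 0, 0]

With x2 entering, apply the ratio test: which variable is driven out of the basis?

s2

Column x2 entries and ratios — s1: 21/3 = 7; s2: 14/4 = 7/2; s3: 16/2 = 8; s4: 19/4 = 19/4.
Smallest ratio is 7/2 in the row of s2, so s2 leaves.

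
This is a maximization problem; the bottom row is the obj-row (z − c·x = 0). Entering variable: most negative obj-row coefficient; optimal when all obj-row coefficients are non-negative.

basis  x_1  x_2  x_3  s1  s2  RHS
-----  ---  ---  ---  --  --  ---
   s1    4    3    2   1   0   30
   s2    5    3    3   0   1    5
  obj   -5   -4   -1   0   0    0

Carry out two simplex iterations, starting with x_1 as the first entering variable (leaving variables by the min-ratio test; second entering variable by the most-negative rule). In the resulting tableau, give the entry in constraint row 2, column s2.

Ratio test on column x_1 — row 1: 30/4 = 15/2; row 2: 5/5 = 1. Minimum is 1 at row 2 (s2 leaves); pivot element 5.
Divide row 2 by 5; eliminate column x_1 from the other rows.
Second iteration: most negative obj-row entry is -1 in column x_2, so x_2 enters.
Ratio test on column x_2 — row 1: 26/(3/5) = 130/3; row 2: 1/(3/5) = 5/3. Minimum is 5/3 at row 2 (x_1 leaves); pivot element 3/5.
Divide row 2 by 3/5; eliminate column x_2 from the other rows.
After both pivots, the entry at constraint row 2, column s2 is 1/3.

1/3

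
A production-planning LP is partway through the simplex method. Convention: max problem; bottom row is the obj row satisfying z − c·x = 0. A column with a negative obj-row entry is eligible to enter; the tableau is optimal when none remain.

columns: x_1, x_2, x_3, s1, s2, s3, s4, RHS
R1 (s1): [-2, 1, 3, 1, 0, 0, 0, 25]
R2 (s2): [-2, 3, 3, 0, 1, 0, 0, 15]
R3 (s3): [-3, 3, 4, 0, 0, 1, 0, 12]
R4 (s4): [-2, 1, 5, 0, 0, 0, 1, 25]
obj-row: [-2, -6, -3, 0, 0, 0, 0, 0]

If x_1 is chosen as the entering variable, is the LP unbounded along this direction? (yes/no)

yes

Every constraint-row entry in column x_1 is ≤ 0, so increasing x_1 is unbounded.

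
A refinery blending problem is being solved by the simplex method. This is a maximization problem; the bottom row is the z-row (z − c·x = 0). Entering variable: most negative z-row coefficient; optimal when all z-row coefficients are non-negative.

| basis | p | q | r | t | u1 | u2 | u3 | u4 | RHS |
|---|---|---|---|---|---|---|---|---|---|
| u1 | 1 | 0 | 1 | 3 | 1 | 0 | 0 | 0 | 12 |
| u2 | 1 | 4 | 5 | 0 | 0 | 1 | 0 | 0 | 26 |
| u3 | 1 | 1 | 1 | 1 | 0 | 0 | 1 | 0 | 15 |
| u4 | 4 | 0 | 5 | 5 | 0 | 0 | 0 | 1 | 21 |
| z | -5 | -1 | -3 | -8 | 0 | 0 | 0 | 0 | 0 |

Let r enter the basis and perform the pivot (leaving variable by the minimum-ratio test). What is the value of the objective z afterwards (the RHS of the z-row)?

Ratio test on column r — row 1: 12/1 = 12; row 2: 26/5 = 26/5; row 3: 15/1 = 15; row 4: 21/5 = 21/5. Minimum is 21/5 at row 4 (u4 leaves); pivot element 5.
Pivot on row 4; the z-row RHS becomes 0 − (-3)·(21/5) = 63/5.

63/5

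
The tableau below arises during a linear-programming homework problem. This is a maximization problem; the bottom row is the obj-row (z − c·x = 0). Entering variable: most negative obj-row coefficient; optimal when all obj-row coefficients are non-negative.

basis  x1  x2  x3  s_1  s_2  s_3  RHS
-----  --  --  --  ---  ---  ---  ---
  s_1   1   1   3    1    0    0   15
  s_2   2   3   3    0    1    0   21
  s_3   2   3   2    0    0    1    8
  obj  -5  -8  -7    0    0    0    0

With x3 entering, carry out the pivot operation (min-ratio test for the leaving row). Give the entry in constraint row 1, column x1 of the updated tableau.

Ratio test on column x3 — row 1: 15/3 = 5; row 2: 21/3 = 7; row 3: 8/2 = 4. Minimum is 4 at row 3 (s_3 leaves); pivot element 2.
Divide row 3 by 2; eliminate column x3 from the other rows.
Row 1 update in column x1: 1 − 3·1 = -2.

-2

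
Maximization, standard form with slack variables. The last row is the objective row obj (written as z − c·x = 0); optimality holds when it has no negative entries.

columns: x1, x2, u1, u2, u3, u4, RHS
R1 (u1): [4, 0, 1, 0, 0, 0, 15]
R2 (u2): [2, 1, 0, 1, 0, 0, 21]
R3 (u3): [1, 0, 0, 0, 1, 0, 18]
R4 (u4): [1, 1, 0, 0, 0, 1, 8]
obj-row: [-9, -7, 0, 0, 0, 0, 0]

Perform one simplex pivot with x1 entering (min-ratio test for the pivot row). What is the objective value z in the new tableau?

Ratio test on column x1 — row 1: 15/4 = 15/4; row 2: 21/2 = 21/2; row 3: 18/1 = 18; row 4: 8/1 = 8. Minimum is 15/4 at row 1 (u1 leaves); pivot element 4.
Pivot on row 1; the obj-row RHS becomes 0 − (-9)·(15/4) = 135/4.

135/4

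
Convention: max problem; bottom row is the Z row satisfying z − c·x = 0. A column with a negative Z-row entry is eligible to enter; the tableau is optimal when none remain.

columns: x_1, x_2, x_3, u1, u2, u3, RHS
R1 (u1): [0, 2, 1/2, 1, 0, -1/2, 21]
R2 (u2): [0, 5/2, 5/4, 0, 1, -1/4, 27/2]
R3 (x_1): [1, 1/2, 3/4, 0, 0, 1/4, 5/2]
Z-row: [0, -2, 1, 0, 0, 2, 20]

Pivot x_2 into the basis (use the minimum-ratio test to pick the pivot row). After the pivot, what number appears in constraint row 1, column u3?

-3/2

Ratio test on column x_2 — row 1: 21/2 = 21/2; row 2: (27/2)/(5/2) = 27/5; row 3: (5/2)/(1/2) = 5. Minimum is 5 at row 3 (x_1 leaves); pivot element 1/2.
Divide row 3 by 1/2; eliminate column x_2 from the other rows.
Row 1 update in column u3: -1/2 − 2·(1/2) = -3/2.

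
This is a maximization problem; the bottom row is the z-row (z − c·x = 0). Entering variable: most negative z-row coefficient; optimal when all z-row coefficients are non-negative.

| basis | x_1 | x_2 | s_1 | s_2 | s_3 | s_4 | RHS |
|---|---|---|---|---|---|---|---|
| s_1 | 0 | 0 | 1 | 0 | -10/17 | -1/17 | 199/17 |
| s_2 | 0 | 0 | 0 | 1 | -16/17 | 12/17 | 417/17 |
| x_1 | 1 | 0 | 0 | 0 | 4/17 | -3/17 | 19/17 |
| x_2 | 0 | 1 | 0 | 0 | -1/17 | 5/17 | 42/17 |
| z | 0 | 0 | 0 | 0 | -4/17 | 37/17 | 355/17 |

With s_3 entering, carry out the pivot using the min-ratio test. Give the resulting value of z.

22

Ratio test on column s_3 — row 1: entry -10/17 ≤ 0; row 2: entry -16/17 ≤ 0; row 3: (19/17)/(4/17) = 19/4; row 4: entry -1/17 ≤ 0. Minimum is 19/4 at row 3 (x_1 leaves); pivot element 4/17.
Pivot on row 3; the z-row RHS becomes 355/17 − (-4/17)·(19/4) = 22.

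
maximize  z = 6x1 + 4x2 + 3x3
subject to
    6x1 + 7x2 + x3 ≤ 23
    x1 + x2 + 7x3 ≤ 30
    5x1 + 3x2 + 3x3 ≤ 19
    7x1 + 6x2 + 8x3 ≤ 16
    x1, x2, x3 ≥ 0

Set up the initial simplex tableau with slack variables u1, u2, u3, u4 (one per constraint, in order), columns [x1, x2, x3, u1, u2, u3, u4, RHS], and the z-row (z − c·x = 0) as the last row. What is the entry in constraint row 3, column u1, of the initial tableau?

Slack u1 belongs to constraint 1; its column is the unit vector e_1, so the entry in row 3 is 0.

0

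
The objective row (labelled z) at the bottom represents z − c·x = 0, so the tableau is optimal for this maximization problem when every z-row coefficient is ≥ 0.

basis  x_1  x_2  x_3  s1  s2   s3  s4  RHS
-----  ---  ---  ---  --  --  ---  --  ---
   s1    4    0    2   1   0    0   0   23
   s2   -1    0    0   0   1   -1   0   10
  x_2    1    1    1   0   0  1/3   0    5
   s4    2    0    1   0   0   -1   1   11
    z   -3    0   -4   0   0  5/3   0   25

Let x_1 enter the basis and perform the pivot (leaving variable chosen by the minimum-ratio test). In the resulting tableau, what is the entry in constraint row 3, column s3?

Ratio test on column x_1 — row 1: 23/4 = 23/4; row 2: entry -1 ≤ 0; row 3: 5/1 = 5; row 4: 11/2 = 11/2. Minimum is 5 at row 3 (x_2 leaves); pivot element 1.
Divide row 3 by 1; eliminate column x_1 from the other rows.
In the new row 3, the s3 entry is the old entry divided by the pivot: (1/3)/1 = 1/3.

1/3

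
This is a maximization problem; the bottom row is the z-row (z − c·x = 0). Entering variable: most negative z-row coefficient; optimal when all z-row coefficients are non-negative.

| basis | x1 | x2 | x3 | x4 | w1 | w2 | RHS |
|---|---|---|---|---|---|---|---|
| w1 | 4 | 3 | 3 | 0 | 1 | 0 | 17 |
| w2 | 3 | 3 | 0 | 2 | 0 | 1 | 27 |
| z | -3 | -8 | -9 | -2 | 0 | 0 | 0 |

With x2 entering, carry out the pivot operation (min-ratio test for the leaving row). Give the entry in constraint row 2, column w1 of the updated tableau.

-1

Ratio test on column x2 — row 1: 17/3 = 17/3; row 2: 27/3 = 9. Minimum is 17/3 at row 1 (w1 leaves); pivot element 3.
Divide row 1 by 3; eliminate column x2 from the other rows.
Row 2 update in column w1: 0 − 3·(1/3) = -1.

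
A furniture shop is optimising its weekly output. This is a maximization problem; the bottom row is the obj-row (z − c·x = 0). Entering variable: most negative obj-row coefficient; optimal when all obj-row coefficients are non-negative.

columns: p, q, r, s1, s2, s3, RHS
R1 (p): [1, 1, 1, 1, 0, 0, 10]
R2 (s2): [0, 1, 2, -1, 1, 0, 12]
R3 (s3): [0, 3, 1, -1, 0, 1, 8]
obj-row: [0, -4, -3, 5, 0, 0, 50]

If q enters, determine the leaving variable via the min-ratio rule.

s3

Column q entries and ratios — p: 10/1 = 10; s2: 12/1 = 12; s3: 8/3 = 8/3.
Smallest ratio is 8/3 in the row of s3, so s3 leaves.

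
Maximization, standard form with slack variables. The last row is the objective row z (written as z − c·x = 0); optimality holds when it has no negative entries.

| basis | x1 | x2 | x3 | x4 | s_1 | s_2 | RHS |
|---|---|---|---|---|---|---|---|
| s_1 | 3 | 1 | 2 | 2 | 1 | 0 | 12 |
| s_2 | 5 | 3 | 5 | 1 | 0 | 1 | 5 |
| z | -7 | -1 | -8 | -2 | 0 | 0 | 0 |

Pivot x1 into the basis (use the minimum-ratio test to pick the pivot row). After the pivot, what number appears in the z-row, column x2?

Ratio test on column x1 — row 1: 12/3 = 4; row 2: 5/5 = 1. Minimum is 1 at row 2 (s_2 leaves); pivot element 5.
Divide row 2 by 5; eliminate column x1 from the other rows.
z-row update in column x2: -1 − (-7)·(3/5) = 16/5.

16/5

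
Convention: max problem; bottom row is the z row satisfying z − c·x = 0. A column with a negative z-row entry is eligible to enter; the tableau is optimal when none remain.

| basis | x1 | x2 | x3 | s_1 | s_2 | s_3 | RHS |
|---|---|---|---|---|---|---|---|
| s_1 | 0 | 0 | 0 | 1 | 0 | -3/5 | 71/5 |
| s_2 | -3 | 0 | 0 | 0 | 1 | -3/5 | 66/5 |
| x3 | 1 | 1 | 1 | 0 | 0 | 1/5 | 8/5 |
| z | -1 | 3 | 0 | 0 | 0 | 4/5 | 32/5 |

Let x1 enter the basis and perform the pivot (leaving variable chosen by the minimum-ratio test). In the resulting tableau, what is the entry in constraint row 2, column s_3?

Ratio test on column x1 — row 1: entry 0 ≤ 0; row 2: entry -3 ≤ 0; row 3: (8/5)/1 = 8/5. Minimum is 8/5 at row 3 (x3 leaves); pivot element 1.
Divide row 3 by 1; eliminate column x1 from the other rows.
Row 2 update in column s_3: -3/5 − (-3)·(1/5) = 0.

0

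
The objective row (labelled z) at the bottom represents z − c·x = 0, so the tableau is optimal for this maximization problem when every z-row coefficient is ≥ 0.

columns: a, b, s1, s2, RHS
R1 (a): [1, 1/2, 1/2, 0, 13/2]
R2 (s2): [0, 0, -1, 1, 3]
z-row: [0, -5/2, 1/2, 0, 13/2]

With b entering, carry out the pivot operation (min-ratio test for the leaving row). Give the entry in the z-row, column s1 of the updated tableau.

Ratio test on column b — row 1: (13/2)/(1/2) = 13; row 2: entry 0 ≤ 0. Minimum is 13 at row 1 (a leaves); pivot element 1/2.
Divide row 1 by 1/2; eliminate column b from the other rows.
z-row update in column s1: 1/2 − (-5/2)·1 = 3.

3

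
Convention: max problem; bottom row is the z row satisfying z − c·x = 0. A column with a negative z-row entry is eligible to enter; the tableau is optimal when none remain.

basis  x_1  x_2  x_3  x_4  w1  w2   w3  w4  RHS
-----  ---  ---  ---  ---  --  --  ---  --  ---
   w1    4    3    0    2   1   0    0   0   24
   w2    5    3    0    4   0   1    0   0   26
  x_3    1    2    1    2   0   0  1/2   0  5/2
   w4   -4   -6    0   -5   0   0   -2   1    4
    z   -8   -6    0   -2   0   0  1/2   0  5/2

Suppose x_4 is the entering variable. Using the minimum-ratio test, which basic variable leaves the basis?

x_3

Column x_4 entries and ratios — w1: 24/2 = 12; w2: 26/4 = 13/2; x_3: (5/2)/2 = 5/4; w4: -5 ≤ 0, skip.
Smallest ratio is 5/4 in the row of x_3, so x_3 leaves.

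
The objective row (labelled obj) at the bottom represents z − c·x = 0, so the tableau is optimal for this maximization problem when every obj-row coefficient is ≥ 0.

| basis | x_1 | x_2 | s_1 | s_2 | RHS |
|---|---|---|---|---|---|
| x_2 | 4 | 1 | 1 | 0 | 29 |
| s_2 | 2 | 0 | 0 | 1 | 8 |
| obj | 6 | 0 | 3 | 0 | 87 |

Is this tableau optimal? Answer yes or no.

yes

Every obj-row coefficient is ≥ 0, so the tableau is optimal.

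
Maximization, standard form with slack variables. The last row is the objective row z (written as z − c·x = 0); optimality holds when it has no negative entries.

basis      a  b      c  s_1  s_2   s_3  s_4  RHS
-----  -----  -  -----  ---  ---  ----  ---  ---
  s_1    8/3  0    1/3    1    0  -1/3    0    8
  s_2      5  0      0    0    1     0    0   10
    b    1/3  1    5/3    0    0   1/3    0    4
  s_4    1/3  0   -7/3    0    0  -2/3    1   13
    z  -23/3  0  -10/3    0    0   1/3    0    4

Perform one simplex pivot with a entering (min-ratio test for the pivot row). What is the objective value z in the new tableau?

58/3

Ratio test on column a — row 1: 8/(8/3) = 3; row 2: 10/5 = 2; row 3: 4/(1/3) = 12; row 4: 13/(1/3) = 39. Minimum is 2 at row 2 (s_2 leaves); pivot element 5.
Pivot on row 2; the z-row RHS becomes 4 − (-23/3)·2 = 58/3.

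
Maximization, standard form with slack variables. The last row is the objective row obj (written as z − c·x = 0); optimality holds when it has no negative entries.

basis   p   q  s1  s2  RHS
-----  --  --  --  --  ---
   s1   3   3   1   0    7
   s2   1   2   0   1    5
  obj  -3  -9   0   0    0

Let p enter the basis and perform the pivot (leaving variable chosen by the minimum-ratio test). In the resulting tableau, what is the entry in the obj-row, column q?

Ratio test on column p — row 1: 7/3 = 7/3; row 2: 5/1 = 5. Minimum is 7/3 at row 1 (s1 leaves); pivot element 3.
Divide row 1 by 3; eliminate column p from the other rows.
obj-row update in column q: -9 − (-3)·1 = -6.

-6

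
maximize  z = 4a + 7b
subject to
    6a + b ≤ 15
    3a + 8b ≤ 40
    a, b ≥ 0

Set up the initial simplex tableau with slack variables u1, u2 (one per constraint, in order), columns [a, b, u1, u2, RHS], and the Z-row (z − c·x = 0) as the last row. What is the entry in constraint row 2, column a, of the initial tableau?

3

Constraint 2 has coefficient 3 on a.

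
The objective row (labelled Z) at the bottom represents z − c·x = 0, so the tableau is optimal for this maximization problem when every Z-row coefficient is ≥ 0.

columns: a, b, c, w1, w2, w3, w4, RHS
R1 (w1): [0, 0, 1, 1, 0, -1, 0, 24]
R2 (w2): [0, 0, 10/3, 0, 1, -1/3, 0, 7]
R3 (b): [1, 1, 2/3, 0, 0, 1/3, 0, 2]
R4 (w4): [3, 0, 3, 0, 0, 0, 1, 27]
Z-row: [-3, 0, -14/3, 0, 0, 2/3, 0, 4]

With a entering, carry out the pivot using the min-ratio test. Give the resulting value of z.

Ratio test on column a — row 1: entry 0 ≤ 0; row 2: entry 0 ≤ 0; row 3: 2/1 = 2; row 4: 27/3 = 9. Minimum is 2 at row 3 (b leaves); pivot element 1.
Pivot on row 3; the Z-row RHS becomes 4 − (-3)·2 = 10.

10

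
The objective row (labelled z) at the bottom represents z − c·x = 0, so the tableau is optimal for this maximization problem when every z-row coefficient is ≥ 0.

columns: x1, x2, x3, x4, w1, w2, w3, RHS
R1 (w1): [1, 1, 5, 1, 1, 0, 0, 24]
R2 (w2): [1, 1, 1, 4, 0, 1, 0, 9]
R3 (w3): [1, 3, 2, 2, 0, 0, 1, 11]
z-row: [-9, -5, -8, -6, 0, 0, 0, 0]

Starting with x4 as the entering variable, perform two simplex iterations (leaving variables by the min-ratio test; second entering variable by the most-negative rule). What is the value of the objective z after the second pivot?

81

Ratio test on column x4 — row 1: 24/1 = 24; row 2: 9/4 = 9/4; row 3: 11/2 = 11/2. Minimum is 9/4 at row 2 (w2 leaves); pivot element 4.
Pivot on row 2; the z-row RHS becomes 0 − (-6)·(9/4) = 27/2.
Next entering variable (most negative z-row entry -15/2): x1.
Ratio test on column x1 — row 1: (87/4)/(3/4) = 29; row 2: (9/4)/(1/4) = 9; row 3: (13/2)/(1/2) = 13. Minimum is 9 at row 2 (x4 leaves); pivot element 1/4.
After the second pivot the z-row RHS is 27/2 − (-15/2)·9 = 81.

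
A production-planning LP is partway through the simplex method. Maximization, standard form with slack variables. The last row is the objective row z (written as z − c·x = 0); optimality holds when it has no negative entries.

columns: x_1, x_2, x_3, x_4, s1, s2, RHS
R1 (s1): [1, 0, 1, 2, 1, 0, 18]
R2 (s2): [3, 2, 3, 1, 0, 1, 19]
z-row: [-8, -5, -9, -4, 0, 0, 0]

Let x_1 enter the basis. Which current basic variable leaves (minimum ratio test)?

Column x_1 entries and ratios — s1: 18/1 = 18; s2: 19/3 = 19/3.
Smallest ratio is 19/3 in the row of s2, so s2 leaves.

s2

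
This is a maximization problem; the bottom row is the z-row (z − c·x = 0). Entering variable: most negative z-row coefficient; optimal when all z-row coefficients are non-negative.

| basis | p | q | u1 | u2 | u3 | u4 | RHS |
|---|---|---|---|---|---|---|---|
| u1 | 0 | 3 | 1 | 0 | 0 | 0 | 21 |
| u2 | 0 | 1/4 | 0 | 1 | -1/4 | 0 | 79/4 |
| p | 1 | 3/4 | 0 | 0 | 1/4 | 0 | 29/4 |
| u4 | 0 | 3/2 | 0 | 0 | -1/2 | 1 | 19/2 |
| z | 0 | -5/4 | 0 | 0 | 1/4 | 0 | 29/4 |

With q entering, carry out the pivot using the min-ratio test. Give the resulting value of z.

91/6

Ratio test on column q — row 1: 21/3 = 7; row 2: (79/4)/(1/4) = 79; row 3: (29/4)/(3/4) = 29/3; row 4: (19/2)/(3/2) = 19/3. Minimum is 19/3 at row 4 (u4 leaves); pivot element 3/2.
Pivot on row 4; the z-row RHS becomes 29/4 − (-5/4)·(19/3) = 91/6.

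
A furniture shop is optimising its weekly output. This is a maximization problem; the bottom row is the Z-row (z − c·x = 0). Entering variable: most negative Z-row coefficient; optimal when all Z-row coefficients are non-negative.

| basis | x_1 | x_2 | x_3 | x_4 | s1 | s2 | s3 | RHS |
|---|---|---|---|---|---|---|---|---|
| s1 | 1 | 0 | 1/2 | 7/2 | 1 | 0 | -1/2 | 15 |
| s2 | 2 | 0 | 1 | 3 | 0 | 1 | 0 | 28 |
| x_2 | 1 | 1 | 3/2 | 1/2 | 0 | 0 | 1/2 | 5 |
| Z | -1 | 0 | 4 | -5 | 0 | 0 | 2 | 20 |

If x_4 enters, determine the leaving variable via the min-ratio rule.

s1

Column x_4 entries and ratios — s1: 15/(7/2) = 30/7; s2: 28/3 = 28/3; x_2: 5/(1/2) = 10.
Smallest ratio is 30/7 in the row of s1, so s1 leaves.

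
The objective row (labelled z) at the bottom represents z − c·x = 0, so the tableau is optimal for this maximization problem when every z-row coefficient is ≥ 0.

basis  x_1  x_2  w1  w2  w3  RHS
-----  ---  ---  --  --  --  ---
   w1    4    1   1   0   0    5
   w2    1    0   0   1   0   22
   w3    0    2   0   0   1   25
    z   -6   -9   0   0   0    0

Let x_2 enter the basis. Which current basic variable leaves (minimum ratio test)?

w1

Column x_2 entries and ratios — w1: 5/1 = 5; w2: 0 ≤ 0, skip; w3: 25/2 = 25/2.
Smallest ratio is 5 in the row of w1, so w1 leaves.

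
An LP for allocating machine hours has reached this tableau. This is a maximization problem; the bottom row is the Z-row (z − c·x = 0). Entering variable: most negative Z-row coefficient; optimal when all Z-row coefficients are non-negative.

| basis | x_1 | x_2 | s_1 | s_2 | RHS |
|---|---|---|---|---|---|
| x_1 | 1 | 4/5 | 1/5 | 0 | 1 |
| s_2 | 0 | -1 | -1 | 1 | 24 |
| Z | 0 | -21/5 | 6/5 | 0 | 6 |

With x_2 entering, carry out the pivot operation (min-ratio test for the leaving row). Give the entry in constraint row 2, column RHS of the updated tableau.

101/4

Ratio test on column x_2 — row 1: 1/(4/5) = 5/4; row 2: entry -1 ≤ 0. Minimum is 5/4 at row 1 (x_1 leaves); pivot element 4/5.
Divide row 1 by 4/5; eliminate column x_2 from the other rows.
Row 2 update in column RHS: 24 − (-1)·(5/4) = 101/4.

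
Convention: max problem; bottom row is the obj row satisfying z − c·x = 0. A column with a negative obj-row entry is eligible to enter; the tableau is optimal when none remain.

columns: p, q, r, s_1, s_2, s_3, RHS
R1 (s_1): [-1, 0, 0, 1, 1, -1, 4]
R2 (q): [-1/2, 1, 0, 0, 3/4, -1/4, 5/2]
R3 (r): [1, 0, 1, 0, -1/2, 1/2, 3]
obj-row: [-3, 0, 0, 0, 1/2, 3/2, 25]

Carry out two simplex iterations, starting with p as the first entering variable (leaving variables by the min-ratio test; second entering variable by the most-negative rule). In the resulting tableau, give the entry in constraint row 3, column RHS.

7

Ratio test on column p — row 1: entry -1 ≤ 0; row 2: entry -1/2 ≤ 0; row 3: 3/1 = 3. Minimum is 3 at row 3 (r leaves); pivot element 1.
Divide row 3 by 1; eliminate column p from the other rows.
Second iteration: most negative obj-row entry is -1 in column s_2, so s_2 enters.
Ratio test on column s_2 — row 1: 7/(1/2) = 14; row 2: 4/(1/2) = 8; row 3: entry -1/2 ≤ 0. Minimum is 8 at row 2 (q leaves); pivot element 1/2.
Divide row 2 by 1/2; eliminate column s_2 from the other rows.
After both pivots, the entry at constraint row 3, column RHS is 7.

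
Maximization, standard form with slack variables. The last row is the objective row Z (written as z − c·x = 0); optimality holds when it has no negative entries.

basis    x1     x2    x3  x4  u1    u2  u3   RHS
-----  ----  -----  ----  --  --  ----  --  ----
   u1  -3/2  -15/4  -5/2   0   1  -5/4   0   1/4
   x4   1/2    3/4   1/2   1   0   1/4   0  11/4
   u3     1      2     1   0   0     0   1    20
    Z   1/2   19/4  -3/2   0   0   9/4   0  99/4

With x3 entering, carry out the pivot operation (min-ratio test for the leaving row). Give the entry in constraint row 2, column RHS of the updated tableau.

Ratio test on column x3 — row 1: entry -5/2 ≤ 0; row 2: (11/4)/(1/2) = 11/2; row 3: 20/1 = 20. Minimum is 11/2 at row 2 (x4 leaves); pivot element 1/2.
Divide row 2 by 1/2; eliminate column x3 from the other rows.
In the new row 2, the RHS entry is the old entry divided by the pivot: (11/4)/(1/2) = 11/2.

11/2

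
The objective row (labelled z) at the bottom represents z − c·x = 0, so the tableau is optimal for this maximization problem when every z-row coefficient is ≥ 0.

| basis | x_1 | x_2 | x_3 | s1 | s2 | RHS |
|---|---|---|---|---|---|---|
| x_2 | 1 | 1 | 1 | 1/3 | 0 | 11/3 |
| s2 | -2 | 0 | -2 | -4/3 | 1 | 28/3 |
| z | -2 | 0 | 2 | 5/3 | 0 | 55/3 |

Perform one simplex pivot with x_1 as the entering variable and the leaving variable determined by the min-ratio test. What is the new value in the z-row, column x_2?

2

Ratio test on column x_1 — row 1: (11/3)/1 = 11/3; row 2: entry -2 ≤ 0. Minimum is 11/3 at row 1 (x_2 leaves); pivot element 1.
Divide row 1 by 1; eliminate column x_1 from the other rows.
z-row update in column x_2: 0 − (-2)·1 = 2.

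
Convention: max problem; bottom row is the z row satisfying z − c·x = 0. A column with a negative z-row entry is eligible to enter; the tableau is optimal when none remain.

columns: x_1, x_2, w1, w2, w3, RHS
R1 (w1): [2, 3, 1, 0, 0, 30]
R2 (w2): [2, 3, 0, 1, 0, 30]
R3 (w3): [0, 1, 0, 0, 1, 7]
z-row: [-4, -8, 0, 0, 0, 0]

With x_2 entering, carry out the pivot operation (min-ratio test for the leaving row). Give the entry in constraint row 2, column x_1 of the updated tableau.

Ratio test on column x_2 — row 1: 30/3 = 10; row 2: 30/3 = 10; row 3: 7/1 = 7. Minimum is 7 at row 3 (w3 leaves); pivot element 1.
Divide row 3 by 1; eliminate column x_2 from the other rows.
Row 2 update in column x_1: 2 − 3·0 = 2.

2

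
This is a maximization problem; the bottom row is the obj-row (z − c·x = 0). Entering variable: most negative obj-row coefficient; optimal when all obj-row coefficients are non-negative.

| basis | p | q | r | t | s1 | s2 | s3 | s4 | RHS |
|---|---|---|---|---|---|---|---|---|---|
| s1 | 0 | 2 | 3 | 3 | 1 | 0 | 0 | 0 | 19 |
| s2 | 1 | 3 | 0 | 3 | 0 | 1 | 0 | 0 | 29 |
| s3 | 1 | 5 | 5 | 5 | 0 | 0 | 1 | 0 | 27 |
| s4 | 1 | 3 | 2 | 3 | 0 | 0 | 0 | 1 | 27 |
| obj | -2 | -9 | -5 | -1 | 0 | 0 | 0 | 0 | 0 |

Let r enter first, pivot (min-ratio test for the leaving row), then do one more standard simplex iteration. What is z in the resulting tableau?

Ratio test on column r — row 1: 19/3 = 19/3; row 2: entry 0 ≤ 0; row 3: 27/5 = 27/5; row 4: 27/2 = 27/2. Minimum is 27/5 at row 3 (s3 leaves); pivot element 5.
Pivot on row 3; the obj-row RHS becomes 0 − (-5)·(27/5) = 27.
Next entering variable (most negative obj-row entry -4): q.
Ratio test on column q — row 1: entry -1 ≤ 0; row 2: 29/3 = 29/3; row 3: (27/5)/1 = 27/5; row 4: (81/5)/1 = 81/5. Minimum is 27/5 at row 3 (r leaves); pivot element 1.
After the second pivot the obj-row RHS is 27 − (-4)·(27/5) = 243/5.

243/5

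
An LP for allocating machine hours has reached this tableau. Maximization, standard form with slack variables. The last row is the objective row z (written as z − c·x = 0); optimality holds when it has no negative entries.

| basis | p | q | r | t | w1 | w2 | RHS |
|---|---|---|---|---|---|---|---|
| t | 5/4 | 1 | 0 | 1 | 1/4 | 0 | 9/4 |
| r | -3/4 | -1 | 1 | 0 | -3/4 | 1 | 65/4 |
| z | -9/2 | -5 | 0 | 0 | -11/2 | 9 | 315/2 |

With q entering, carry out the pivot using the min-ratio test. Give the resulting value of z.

Ratio test on column q — row 1: (9/4)/1 = 9/4; row 2: entry -1 ≤ 0. Minimum is 9/4 at row 1 (t leaves); pivot element 1.
Pivot on row 1; the z-row RHS becomes 315/2 − (-5)·(9/4) = 675/4.

675/4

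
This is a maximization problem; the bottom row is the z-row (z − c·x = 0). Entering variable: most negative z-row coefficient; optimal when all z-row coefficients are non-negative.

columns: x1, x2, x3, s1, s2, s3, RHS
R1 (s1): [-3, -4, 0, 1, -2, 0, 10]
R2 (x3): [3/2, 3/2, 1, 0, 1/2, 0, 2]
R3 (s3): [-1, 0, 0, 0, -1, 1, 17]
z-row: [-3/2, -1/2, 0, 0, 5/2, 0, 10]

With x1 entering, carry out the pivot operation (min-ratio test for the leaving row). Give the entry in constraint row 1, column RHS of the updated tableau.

14

Ratio test on column x1 — row 1: entry -3 ≤ 0; row 2: 2/(3/2) = 4/3; row 3: entry -1 ≤ 0. Minimum is 4/3 at row 2 (x3 leaves); pivot element 3/2.
Divide row 2 by 3/2; eliminate column x1 from the other rows.
Row 1 update in column RHS: 10 − (-3)·(4/3) = 14.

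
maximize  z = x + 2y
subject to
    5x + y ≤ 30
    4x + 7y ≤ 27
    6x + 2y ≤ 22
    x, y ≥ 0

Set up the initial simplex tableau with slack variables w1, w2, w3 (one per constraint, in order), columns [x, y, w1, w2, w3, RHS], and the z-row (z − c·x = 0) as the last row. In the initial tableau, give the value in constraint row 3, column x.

6

Constraint 3 has coefficient 6 on x.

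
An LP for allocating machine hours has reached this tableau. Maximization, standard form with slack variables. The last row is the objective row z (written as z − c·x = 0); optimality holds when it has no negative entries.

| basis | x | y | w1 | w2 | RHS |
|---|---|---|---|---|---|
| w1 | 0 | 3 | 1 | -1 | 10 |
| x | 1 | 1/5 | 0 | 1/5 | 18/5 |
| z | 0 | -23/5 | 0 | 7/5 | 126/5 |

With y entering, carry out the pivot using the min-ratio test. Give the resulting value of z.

608/15

Ratio test on column y — row 1: 10/3 = 10/3; row 2: (18/5)/(1/5) = 18. Minimum is 10/3 at row 1 (w1 leaves); pivot element 3.
Pivot on row 1; the z-row RHS becomes 126/5 − (-23/5)·(10/3) = 608/15.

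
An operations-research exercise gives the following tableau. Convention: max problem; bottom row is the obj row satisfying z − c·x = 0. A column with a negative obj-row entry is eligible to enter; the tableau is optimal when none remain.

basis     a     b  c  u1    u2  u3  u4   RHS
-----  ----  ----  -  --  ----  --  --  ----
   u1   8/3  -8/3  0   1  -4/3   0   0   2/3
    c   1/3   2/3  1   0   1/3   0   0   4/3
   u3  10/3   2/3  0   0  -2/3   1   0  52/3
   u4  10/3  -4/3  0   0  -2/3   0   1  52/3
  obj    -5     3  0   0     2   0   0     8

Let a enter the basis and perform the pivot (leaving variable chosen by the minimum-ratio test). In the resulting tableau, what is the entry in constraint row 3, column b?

4

Ratio test on column a — row 1: (2/3)/(8/3) = 1/4; row 2: (4/3)/(1/3) = 4; row 3: (52/3)/(10/3) = 26/5; row 4: (52/3)/(10/3) = 26/5. Minimum is 1/4 at row 1 (u1 leaves); pivot element 8/3.
Divide row 1 by 8/3; eliminate column a from the other rows.
Row 3 update in column b: 2/3 − (10/3)·(-1) = 4.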